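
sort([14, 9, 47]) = [9, 14, 47]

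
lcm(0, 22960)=0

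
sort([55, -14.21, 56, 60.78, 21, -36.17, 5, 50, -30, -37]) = [-37, -36.17, -30, -14.21, 5, 21, 50, 55, 56, 60.78]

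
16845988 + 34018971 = 50864959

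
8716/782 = 11 + 57/391 ≈ 11.15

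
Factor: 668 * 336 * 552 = 2^9 * 3^2 * 7^1 * 23^1 * 167^1 = 123895296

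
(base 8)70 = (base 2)111000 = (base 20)2g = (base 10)56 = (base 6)132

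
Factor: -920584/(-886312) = 7^(-2) * 19^(-1) * 967^1 = 967/931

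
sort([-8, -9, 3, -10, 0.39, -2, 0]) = [-10, -9, -8, -2, 0, 0.39, 3]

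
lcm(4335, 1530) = 26010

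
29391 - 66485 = -37094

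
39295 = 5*7859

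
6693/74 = 90 + 33/74 ≈ 90.45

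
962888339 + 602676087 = 1565564426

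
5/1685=1/337≈0.00297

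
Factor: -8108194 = -1*2^1*691^1*5867^1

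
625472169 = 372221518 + 253250651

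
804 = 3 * 268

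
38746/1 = 38746 = 38746.00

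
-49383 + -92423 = -141806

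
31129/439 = 70 + 399/439 ≈ 70.91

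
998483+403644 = 1402127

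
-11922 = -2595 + -9327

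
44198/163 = 271+25/163≈271.15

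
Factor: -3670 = -1*2^1*5^1*367^1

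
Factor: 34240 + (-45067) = -1*3^3*401^1 = -10827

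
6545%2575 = 1395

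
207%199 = 8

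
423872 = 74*5728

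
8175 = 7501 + 674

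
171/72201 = 57/24067 ≈ 0.00237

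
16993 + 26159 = 43152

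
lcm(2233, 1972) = 151844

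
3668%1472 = 724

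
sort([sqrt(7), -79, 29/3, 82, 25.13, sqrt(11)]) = [-79, sqrt(7), sqrt(11), 29/3, 25.13, 82]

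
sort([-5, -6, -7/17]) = [-6, -5, -7/17]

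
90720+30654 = 121374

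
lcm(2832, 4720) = 14160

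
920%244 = 188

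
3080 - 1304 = 1776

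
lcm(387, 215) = 1935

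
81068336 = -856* (-94706)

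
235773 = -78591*(-3)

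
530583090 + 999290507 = 1529873597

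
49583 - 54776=-5193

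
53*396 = 20988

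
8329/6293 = 1 + 2036/6293 ≈ 1.32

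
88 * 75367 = 6632296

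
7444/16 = 465 + 1/4 = 465.25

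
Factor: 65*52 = 2^2*5^1*13^2 = 3380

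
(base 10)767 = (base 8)1377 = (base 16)2ff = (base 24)17n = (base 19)227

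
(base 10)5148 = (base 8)12034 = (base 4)1100130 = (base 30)5li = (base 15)17d3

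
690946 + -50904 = 640042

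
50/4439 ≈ 0.0113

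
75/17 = 4 + 7/17 ≈ 4.41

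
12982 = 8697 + 4285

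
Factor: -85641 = -1*3^1*28547^1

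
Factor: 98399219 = 127^1*774797^1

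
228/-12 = -19 = -19.00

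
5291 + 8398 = 13689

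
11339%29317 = 11339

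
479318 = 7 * 68474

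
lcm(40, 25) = 200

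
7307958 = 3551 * 2058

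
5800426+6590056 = 12390482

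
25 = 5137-5112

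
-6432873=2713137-9146010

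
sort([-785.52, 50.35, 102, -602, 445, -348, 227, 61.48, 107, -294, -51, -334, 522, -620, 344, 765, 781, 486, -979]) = [-979, -785.52, -620, -602, -348, -334, -294, -51, 50.35, 61.48, 102, 107, 227, 344, 445, 486, 522, 765, 781]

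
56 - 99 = -43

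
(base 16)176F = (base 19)GBE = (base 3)22020012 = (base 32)5RF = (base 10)5999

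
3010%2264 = 746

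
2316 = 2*1158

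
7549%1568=1277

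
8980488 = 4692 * 1914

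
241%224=17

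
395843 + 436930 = 832773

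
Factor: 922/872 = 2^(-2)*109^(-1)*461^1 = 461/436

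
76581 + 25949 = 102530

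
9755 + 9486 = 19241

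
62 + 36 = 98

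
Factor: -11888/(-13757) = 2^4*743^1*13757^(-1)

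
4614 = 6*769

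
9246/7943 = 1 + 1303/7943 ≈ 1.16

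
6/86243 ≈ 0.0000696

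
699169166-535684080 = 163485086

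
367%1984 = 367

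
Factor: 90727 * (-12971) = -1 * 7^2 * 13^1 * 17^1 * 109^1 * 997^1 = -1176819917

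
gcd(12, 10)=2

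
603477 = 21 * 28737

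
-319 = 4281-4600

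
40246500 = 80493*500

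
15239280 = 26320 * 579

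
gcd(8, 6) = 2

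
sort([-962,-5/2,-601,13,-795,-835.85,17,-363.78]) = [-962,-835.85,-795,-601,-363.78,-5/2,13,17]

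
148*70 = 10360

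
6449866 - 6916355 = -466489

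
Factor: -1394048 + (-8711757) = -1*5^1*137^1*14753^1 = -10105805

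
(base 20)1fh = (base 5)10332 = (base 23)184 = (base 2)1011001101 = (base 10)717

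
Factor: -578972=-1 * 2^2 * 53^1 * 2731^1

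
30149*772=23275028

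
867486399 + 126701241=994187640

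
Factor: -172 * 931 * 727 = -1 * 2^2 * 7^2 * 19^1 * 43^1 * 727^1 = -116415964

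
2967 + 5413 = 8380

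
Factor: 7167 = 3^1 * 2389^1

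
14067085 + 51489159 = 65556244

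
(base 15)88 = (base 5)1003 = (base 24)58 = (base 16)80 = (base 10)128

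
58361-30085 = 28276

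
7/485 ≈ 0.0144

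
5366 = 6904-1538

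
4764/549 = 8 + 124/183 ≈ 8.68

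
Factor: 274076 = 2^2 * 11^1 * 6229^1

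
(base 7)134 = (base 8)112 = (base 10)74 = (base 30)2e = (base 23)35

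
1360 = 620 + 740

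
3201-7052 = -3851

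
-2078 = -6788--4710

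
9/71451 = 1/7939 ≈ 0.000126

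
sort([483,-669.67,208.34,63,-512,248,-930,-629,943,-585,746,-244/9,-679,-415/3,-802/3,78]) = [-930,-679,-669.67,-629,-585,-512,-802/3,-415/3,-244/9,63,78,208.34,248,483,746,943]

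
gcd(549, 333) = 9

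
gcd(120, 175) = 5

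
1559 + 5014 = 6573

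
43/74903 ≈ 0.000574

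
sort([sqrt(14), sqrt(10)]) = [sqrt(10), sqrt(14)]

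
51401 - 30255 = 21146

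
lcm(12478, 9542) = 162214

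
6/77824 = 3/38912≈0.0000771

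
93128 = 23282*4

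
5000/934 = 5 + 165/467 ≈ 5.35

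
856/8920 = 107/1115 ≈ 0.0960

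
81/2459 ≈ 0.0329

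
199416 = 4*49854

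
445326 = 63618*7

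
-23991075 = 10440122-34431197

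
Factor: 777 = 3^1*7^1*37^1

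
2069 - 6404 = -4335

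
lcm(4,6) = 12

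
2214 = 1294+920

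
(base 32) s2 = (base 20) 24i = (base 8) 1602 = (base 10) 898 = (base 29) 11s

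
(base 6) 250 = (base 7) 204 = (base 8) 146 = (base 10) 102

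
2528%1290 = 1238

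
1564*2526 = 3950664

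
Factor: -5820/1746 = -1*2^1*3^(-1)*5^1 = -10/3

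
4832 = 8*604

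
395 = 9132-8737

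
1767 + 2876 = 4643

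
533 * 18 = 9594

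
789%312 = 165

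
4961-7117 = -2156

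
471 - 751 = -280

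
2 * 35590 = 71180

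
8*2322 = 18576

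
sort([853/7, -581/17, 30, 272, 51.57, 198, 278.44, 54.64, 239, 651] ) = [-581/17, 30, 51.57, 54.64, 853/7, 198, 239, 272, 278.44, 651] 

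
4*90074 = 360296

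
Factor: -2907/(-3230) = 2^(-1) * 3^2 * 5^(-1) = 9/10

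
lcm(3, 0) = 0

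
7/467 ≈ 0.0150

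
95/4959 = 5/261 ≈ 0.0192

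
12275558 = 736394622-724119064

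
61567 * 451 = 27766717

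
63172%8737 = 2013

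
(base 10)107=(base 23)4f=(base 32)3b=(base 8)153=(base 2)1101011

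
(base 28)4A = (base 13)95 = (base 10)122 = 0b1111010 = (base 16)7A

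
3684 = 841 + 2843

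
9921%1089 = 120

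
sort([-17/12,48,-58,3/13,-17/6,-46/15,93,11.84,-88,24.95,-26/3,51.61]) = [-88,-58,-26/3,-46/15,-17/6,-17/12,3/13,11.84,24.95,48,51.61,93]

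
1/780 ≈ 0.00128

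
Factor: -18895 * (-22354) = 2^1 * 5^1 * 3779^1 * 11177^1 = 422378830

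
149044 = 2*74522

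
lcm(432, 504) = 3024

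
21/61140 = 7/20380≈0.000343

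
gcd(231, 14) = 7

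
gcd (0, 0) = 0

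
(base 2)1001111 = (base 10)79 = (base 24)37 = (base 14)59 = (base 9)87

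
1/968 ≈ 0.00103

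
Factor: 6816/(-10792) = -1 * 2^2 * 3^1 * 19^(-1) = -12/19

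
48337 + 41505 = 89842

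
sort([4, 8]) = [4, 8]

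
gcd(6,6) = 6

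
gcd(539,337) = 1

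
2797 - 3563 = -766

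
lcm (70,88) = 3080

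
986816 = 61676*16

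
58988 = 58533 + 455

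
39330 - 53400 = -14070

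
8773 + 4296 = 13069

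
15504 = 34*456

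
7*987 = 6909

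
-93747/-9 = 31249/3 ≈ 10416.33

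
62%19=5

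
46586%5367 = 3650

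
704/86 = 8 + 8/43 ≈ 8.19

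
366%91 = 2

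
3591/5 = 718 + 1/5 = 718.20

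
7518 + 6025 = 13543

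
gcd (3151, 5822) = 1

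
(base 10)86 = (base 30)2q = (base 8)126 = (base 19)4a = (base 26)38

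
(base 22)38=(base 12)62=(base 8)112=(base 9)82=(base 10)74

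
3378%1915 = 1463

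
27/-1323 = -1/49≈-0.0204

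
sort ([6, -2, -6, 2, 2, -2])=[-6, -2, -2, 2, 2, 6]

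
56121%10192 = 5161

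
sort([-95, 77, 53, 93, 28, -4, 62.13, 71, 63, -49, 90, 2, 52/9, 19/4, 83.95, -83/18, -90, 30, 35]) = [-95, -90, -49, -83/18, -4, 2, 19/4, 52/9, 28, 30, 35, 53, 62.13, 63, 71, 77, 83.95, 90, 93]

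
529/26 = 20+9/26 ≈ 20.35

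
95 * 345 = 32775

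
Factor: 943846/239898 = 3^(-1) * 39983^(-1) * 471923^1 = 471923/119949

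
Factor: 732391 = 11^1*139^1*479^1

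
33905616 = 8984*3774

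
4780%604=552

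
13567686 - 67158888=-53591202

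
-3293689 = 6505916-9799605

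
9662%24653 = 9662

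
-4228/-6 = 704 + 2/3 ≈ 704.67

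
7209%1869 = 1602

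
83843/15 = 5589 + 8/15 ≈ 5589.53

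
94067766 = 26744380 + 67323386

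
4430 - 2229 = 2201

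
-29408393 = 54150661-83559054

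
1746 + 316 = 2062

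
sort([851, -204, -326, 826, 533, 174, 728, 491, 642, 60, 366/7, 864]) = [-326, -204, 366/7, 60, 174, 491, 533, 642, 728, 826, 851, 864]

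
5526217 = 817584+4708633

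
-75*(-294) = 22050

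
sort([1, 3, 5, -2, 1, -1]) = [-2, -1, 1, 1, 3, 5]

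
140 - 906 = -766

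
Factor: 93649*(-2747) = -1*41^1*67^1*71^1*1319^1 = -257253803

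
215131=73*2947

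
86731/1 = 86731 = 86731.00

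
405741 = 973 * 417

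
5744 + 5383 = 11127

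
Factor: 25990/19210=17^(-1)*23^1=23/17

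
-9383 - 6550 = -15933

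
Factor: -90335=-1*5^1*7^1*29^1*89^1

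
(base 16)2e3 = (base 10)739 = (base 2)1011100011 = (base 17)298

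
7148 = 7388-240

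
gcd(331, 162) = 1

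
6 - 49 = -43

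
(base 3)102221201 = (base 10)8713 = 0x2209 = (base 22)i01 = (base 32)8g9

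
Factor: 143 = 11^1*13^1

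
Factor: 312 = 2^3 * 3^1 * 13^1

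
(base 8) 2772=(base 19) 44a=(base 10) 1530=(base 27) 22i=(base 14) 7b4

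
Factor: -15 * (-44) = 2^2 * 3^1 * 5^1 * 11^1 = 660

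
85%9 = 4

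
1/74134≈0.0000135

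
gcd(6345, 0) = 6345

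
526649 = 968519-441870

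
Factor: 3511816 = 2^3*7^1*11^1*5701^1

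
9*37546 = 337914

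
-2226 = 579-2805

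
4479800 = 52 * 86150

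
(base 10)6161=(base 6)44305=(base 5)144121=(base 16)1811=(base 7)23651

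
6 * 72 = 432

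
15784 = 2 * 7892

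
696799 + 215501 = 912300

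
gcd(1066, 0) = 1066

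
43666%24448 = 19218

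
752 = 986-234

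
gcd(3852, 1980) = 36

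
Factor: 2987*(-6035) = -1*5^1*17^1*29^1*71^1*103^1 = -18026545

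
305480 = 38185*8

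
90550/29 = 3122 + 12/29 ≈ 3122.41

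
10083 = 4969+5114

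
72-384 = -312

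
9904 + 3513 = 13417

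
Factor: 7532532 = 2^2 * 3^2 * 7^1 * 71^1 * 421^1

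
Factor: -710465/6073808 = -1*2^(-4)*5^1*7^1*13^(-1)*53^1*383^1*29201^(-1)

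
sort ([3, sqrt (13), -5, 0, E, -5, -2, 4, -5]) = [-5, -5, -5, -2, 0, E, 3, sqrt (13), 4]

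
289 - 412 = -123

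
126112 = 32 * 3941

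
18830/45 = 3766/9≈418.44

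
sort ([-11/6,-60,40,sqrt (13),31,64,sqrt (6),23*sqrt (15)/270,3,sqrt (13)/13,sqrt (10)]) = [-60,-11/6,sqrt (13)/13,23*sqrt (15)/270,sqrt (6),3,sqrt (10),sqrt (13),31,40,64]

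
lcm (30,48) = 240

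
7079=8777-1698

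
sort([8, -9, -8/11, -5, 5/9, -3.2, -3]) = [-9, -5, -3.2, -3, -8/11, 5/9, 8]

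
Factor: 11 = 11^1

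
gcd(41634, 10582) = 2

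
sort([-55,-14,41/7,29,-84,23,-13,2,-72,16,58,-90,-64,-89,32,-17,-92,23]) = [-92,-90,-89,-84,-72,-64,-55,-17,-14,-13,2,41/7,16,23,23,29,32,58]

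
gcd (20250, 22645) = 5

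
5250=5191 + 59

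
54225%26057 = 2111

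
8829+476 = 9305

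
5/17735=1/3547 ≈ 0.000282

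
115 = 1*115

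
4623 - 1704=2919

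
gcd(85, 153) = 17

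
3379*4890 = 16523310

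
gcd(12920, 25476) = 4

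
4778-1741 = 3037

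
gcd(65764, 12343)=1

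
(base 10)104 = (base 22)4g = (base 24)48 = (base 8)150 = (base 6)252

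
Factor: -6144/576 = -1 * 2^5 * 3^(-1) = -32/3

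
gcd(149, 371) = 1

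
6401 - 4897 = 1504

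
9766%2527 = 2185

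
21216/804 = 26 + 26/67≈26.39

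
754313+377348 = 1131661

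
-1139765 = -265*4301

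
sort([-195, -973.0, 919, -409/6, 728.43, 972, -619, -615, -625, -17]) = [-973.0, -625, -619, -615, -195, -409/6, -17, 728.43, 919, 972]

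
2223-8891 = -6668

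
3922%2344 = 1578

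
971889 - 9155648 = -8183759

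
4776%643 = 275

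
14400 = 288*50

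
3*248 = 744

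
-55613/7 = -7944-5/7 ≈ -7944.71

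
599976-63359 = 536617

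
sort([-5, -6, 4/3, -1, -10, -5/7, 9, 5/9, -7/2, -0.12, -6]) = [-10, -6, -6, -5, -7/2, -1, -5/7, -0.12, 5/9, 4/3, 9]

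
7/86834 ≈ 0.0000806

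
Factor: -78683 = -1*11^1*23^1*311^1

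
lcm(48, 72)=144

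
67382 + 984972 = 1052354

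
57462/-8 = -28731/4 = -7182.75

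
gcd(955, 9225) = 5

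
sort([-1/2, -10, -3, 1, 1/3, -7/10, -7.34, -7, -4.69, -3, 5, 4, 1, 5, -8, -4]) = [-10, -8, -7.34, -7, -4.69, -4, -3, -3, -7/10, -1/2, 1/3, 1, 1, 4, 5, 5]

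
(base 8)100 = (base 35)1t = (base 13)4c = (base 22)2k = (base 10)64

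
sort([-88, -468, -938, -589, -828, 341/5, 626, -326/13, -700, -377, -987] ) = [-987, -938, -828, -700, -589, -468, -377, -88, -326/13, 341/5, 626] 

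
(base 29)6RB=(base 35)4QU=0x16D0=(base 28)7CG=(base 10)5840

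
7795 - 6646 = 1149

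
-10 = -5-5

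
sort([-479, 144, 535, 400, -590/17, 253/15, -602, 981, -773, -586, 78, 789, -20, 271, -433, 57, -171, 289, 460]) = [-773, -602, -586, -479, -433, -171, -590/17, -20, 253/15, 57, 78, 144, 271, 289, 400, 460, 535, 789, 981]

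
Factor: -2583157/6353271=-1*3^(-2)*151^1*17107^1*705919^(-1)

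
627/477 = 209/159 ≈ 1.31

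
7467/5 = 1493 + 2/5 = 1493.40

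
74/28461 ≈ 0.00260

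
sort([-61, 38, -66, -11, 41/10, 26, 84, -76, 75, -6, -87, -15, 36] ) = [-87, -76, -66, -61, -15, -11, -6, 41/10, 26, 36, 38, 75, 84] 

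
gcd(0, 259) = 259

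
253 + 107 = 360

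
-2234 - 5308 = -7542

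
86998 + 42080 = 129078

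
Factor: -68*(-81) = 2^2*3^4*17^1 = 5508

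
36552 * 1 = 36552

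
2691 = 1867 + 824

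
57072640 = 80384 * 710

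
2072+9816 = 11888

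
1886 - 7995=-6109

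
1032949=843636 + 189313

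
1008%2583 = 1008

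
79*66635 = 5264165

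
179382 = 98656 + 80726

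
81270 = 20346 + 60924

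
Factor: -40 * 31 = -1 * 2^3 * 5^1 * 31^1 = -1240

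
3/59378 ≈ 0.0000505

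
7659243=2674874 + 4984369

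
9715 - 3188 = 6527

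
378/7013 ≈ 0.0539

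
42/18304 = 21/9152 ≈ 0.00229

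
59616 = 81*736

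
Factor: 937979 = 7^1*47^1*2851^1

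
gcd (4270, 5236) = 14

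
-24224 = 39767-63991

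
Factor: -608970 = -1 * 2^1 * 3^1 * 5^1 * 53^1 * 383^1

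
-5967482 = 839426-6806908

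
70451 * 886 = 62419586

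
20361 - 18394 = 1967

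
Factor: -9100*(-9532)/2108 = 2^2*5^2*7^1*13^1*17^ (-1)*31^ (-1)*2383^1 = 21685300/527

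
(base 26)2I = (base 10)70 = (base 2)1000110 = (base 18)3G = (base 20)3A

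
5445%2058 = 1329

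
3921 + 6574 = 10495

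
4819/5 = 963 + 4/5 = 963.80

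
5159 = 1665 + 3494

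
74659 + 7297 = 81956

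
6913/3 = 2304 + 1/3 ≈ 2304.33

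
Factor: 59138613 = 3^3*1471^1*1489^1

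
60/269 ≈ 0.223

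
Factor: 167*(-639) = -1*3^2*71^1*167^1 = -106713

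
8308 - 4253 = 4055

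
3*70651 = 211953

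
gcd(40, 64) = 8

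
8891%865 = 241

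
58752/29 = 2025 + 27/29 ≈ 2025.93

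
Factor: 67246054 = 2^1*19^1*1769633^1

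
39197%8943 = 3425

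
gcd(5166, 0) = 5166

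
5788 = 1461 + 4327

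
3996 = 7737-3741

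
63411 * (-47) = -2980317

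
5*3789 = 18945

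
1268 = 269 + 999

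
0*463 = 0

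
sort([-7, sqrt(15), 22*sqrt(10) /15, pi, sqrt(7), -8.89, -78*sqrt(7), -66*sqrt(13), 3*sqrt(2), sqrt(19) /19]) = [-66*sqrt(13), -78*sqrt(7), -8.89, -7, sqrt(19) /19, sqrt(7), pi, sqrt(15), 3*sqrt(2), 22*sqrt(10) /15]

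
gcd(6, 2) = 2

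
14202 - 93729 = -79527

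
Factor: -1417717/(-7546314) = 2^(-1)*3^(-1)*7^2*28933^1*1257719^(-1)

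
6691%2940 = 811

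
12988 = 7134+5854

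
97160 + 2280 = 99440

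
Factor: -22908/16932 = -1*17^(-1)*23^1 = -23/17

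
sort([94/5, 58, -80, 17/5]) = [-80, 17/5, 94/5, 58]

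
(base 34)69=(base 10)213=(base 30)73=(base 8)325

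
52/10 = 5 + 1/5 = 5.20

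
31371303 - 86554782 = -55183479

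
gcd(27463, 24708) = 29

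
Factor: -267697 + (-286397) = -1*2^1*3^3*31^1*331^1 = -554094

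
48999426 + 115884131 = 164883557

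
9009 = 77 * 117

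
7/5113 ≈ 0.00137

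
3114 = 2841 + 273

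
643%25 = 18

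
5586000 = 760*7350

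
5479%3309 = 2170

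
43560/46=946 + 22/23 ≈ 946.96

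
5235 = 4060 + 1175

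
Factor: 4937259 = 3^1*17^1*131^1*739^1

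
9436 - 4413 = 5023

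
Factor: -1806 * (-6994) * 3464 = 2^5 * 3^1 * 7^1 * 13^1 * 43^1 * 269^1 * 433^1 = 43754352096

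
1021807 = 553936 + 467871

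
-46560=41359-87919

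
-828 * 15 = -12420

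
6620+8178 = 14798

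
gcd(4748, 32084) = 4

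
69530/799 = 87 + 1/47 ≈ 87.02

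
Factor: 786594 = 2^1*3^1*31^1*4229^1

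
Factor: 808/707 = 2^3*7^(-1) = 8/7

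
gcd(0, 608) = 608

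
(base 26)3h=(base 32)2v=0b1011111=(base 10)95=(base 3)10112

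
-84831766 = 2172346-87004112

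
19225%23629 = 19225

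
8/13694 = 4/6847 ≈ 0.000584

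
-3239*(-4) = 12956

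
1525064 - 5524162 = -3999098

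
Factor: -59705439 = -1*3^1*19901813^1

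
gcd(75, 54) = 3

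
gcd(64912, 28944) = 16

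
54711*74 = 4048614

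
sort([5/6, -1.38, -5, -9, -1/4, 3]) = [-9, -5, -1.38, -1/4, 5/6, 3]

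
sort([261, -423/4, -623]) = [-623, -423/4, 261]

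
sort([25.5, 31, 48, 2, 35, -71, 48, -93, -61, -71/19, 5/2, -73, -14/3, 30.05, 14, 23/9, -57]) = [-93, -73, -71, -61, -57, -14/3, -71/19, 2, 5/2, 23/9, 14, 25.5, 30.05, 31, 35, 48, 48]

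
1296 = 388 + 908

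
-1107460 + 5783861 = 4676401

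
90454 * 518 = 46855172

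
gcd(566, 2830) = 566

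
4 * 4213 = 16852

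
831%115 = 26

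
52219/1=52219=52219.00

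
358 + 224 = 582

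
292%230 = 62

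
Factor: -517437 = -1*3^2*57493^1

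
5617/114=49 + 31/114 ≈ 49.27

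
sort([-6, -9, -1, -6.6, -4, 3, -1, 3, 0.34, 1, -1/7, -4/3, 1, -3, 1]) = [-9, -6.6, -6, -4, -3, -4/3, -1, -1, -1/7, 0.34, 1, 1, 1, 3, 3]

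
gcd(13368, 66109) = 1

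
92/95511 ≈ 0.000963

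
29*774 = 22446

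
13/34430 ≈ 0.000378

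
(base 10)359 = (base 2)101100111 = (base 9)438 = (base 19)ih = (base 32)b7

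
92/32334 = 46/16167 ≈ 0.00285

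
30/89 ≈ 0.337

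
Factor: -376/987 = -1*2^3*3^(-1)*7^(-1) = -8/21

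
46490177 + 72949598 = 119439775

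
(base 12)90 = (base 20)58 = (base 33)39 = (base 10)108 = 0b1101100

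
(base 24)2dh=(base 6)10505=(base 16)5c9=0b10111001001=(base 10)1481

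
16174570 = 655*24694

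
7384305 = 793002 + 6591303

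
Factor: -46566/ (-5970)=3^1*5^ (-1)*13^1=39/5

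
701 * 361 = 253061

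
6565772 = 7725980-1160208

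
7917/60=2639/20=131.95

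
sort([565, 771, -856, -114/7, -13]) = [-856, -114/7, -13, 565, 771]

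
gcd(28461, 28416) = 3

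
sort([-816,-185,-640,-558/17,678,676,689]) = [-816,-640,-185,-558/17,676,678,689]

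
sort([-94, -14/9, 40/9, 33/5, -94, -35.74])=[-94, -94, -35.74, -14/9, 40/9, 33/5]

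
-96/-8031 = 32/2677 ≈ 0.0120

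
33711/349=96 + 207/349 ≈ 96.59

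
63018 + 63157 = 126175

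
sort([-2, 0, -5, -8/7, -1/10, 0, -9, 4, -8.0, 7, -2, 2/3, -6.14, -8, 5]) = [-9, -8.0, -8, -6.14, -5, -2, -2, -8/7, -1/10, 0, 0, 2/3, 4, 5, 7]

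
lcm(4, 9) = 36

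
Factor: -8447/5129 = -1*23^(-1)*223^(-1)*8447^1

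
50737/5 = 10147 + 2/5 = 10147.40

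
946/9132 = 473/4566 ≈ 0.104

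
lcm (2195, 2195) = 2195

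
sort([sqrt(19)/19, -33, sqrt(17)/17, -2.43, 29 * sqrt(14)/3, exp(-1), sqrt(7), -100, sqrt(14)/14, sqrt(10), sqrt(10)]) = [-100, -33, -2.43, sqrt(19)/19, sqrt(17)/17, sqrt(14)/14, exp(-1), sqrt(7), sqrt(10), sqrt(10), 29 * sqrt(14)/3]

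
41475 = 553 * 75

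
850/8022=425/4011 ≈ 0.106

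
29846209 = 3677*8117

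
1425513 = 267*5339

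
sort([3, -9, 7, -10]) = [-10, -9, 3, 7]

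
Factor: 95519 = 23^1*4153^1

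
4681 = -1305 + 5986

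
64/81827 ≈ 0.000782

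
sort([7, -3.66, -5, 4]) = [-5, -3.66, 4, 7]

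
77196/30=2573 + 1/5=2573.20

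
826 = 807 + 19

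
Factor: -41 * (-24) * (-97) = -1 * 2^3 * 3^1 * 41^1 * 97^1 = -95448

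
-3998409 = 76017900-80016309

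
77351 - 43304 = 34047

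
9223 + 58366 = 67589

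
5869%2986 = 2883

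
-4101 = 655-4756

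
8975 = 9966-991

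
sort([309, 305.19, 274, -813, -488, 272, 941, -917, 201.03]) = [-917, -813, -488, 201.03, 272, 274, 305.19, 309, 941]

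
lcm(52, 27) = 1404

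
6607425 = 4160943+2446482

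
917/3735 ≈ 0.246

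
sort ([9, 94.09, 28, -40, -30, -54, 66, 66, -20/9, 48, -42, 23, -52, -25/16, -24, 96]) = [-54, -52, -42, -40, -30, -24, -20/9, -25/16, 9, 23, 28, 48, 66, 66, 94.09, 96]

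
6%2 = 0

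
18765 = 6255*3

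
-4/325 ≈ -0.0123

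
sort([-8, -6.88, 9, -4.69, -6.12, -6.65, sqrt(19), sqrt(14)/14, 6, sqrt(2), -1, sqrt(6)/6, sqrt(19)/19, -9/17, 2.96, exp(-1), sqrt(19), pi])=[-8, -6.88, -6.65, -6.12, -4.69, -1, -9/17, sqrt(19)/19, sqrt(14)/14, exp(-1), sqrt(6)/6, sqrt(2), 2.96, pi, sqrt(19), sqrt(19), 6, 9]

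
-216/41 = -5-11/41 ≈ -5.27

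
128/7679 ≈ 0.0167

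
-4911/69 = -71 - 4/23 ≈ -71.17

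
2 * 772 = 1544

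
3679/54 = 68 + 7/54 ≈ 68.13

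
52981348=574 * 92302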